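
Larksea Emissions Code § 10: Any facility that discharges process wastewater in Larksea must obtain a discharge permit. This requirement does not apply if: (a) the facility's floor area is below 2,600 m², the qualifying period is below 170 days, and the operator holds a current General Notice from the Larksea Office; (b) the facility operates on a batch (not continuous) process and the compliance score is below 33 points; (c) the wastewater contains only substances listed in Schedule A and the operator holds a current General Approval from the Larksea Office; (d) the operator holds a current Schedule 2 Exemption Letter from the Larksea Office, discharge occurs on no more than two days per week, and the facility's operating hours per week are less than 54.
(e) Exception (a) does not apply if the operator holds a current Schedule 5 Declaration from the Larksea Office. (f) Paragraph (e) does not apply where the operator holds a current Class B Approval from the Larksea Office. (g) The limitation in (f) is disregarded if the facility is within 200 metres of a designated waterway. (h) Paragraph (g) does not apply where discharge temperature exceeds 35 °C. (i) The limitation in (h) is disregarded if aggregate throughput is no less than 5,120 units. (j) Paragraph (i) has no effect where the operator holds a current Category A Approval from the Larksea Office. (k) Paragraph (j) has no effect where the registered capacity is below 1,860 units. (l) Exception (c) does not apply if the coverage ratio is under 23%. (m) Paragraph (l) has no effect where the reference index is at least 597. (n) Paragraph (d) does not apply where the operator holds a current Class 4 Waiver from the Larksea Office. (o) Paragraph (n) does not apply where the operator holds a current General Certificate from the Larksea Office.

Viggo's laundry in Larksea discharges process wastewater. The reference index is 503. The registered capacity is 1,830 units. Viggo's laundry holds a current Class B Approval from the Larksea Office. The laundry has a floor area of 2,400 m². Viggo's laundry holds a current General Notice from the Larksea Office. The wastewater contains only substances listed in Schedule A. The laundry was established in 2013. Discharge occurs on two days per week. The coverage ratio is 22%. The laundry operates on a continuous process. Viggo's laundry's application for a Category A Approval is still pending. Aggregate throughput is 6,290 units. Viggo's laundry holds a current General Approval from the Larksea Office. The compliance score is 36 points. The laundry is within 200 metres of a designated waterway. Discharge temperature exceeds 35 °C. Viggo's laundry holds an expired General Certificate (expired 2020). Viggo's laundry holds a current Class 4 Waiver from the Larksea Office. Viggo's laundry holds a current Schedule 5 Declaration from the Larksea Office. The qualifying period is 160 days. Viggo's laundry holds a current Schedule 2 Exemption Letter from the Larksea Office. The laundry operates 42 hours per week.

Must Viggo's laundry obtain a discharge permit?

Yes — Viggo's laundry must obtain a discharge permit.

Exception (a): the facility's floor area is 2,400 m², below the 2,600 m² limit; the qualifying period is 160 days, below the 170 days limit; a current General Notice is held — every condition holds. But: (e) operates — a current Schedule 5 Declaration is held. (f) would limit (e) — a current Class B Approval is held — but (g) sets (f) aside: (g) is triggered — the laundry is within 200 m of a designated waterway. (h) is triggered (discharge temperature exceeds 35 °C), but is itself disapplied by (i): (i) applies — aggregate throughput is 6,290 units, meeting the 5,120 units threshold. (j), which would lift (i), does not operate here — no current Category A Approval is held. Exception (a) does not apply.
Exception (b) does not apply: the facility operates on a continuous process.
Exception (c) is satisfied on its face — the wastewater is Schedule-A-only; a current General Approval is held. But applying paragraphs (l)–(m): (l) applies — the coverage ratio is 22%, under the 23% limit. (m) is not engaged (the reference index is 503, short of 597), so (l) stands. (c) is therefore removed.
Exception (d): a current Schedule 2 Exemption Letter is held; discharge occurs on no more than two days per week; the facility's operating hours per week are 42, less than the 54 limit — every condition holds. But applying paragraphs (n)–(o): (n) is engaged — a current Class 4 Waiver is held. (o) is inapplicable (no current General Certificate is held), so (n) stands. (d) is therefore removed.
No exception applies. The general rule governs.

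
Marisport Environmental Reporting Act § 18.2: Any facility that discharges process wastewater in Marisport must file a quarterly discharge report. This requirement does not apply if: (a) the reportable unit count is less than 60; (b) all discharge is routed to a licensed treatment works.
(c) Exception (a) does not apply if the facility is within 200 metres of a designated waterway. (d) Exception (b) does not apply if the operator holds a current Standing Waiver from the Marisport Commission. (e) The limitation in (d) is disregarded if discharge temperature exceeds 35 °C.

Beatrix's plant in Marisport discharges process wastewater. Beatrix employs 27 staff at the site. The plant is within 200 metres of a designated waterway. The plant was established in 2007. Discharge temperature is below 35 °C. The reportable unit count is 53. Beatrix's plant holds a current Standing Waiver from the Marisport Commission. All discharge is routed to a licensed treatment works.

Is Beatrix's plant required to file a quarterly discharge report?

Yes — Beatrix's plant must file a quarterly discharge report.

Exception (a): the reportable unit count is 53, less than the 60 limit — every condition holds. Turning to paragraph (c): (c) operates against (a): the plant is within 200 m of a designated waterway. (a) is therefore removed.
All of (b)'s requirements are met (discharge is routed to a licensed treatment works). Turning to paragraphs (d)–(e): (d) operates against (b): a current Standing Waiver is held. (e), which would lift (d), is inapplicable — discharge temperature is below 35 °C. So (b) is unavailable.
No exception is made out. Beatrix's plant falls within the general rule.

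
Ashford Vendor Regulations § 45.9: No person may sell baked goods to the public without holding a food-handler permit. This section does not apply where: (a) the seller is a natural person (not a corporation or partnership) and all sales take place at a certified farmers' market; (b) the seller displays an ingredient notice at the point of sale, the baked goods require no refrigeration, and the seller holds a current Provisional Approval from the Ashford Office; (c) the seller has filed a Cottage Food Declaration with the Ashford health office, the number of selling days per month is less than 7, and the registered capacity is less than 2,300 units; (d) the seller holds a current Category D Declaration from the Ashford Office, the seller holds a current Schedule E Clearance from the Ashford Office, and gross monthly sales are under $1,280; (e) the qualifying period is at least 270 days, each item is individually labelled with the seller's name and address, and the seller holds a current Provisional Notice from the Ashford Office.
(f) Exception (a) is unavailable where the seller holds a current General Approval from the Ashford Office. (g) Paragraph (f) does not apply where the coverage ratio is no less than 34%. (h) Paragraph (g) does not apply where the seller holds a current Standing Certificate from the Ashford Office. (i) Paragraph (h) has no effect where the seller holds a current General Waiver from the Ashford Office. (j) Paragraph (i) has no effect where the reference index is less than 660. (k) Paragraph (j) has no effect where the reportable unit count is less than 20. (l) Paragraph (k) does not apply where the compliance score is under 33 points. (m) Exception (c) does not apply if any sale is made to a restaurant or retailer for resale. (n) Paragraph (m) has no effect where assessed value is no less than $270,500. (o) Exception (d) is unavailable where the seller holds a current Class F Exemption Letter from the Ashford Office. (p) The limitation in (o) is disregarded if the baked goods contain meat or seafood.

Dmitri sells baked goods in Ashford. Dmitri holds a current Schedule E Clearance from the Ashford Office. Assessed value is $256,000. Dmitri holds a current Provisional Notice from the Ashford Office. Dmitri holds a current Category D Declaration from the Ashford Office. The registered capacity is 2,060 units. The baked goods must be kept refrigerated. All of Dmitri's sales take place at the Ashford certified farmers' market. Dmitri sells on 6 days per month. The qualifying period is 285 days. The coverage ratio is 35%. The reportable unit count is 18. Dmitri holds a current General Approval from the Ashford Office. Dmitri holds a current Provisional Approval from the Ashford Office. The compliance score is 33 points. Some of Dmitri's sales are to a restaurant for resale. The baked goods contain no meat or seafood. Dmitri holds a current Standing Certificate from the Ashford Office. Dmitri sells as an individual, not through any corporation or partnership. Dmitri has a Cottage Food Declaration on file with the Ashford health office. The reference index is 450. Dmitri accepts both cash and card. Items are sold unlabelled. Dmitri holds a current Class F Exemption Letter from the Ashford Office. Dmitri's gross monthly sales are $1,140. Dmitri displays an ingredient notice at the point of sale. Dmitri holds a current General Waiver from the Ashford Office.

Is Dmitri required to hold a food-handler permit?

Exception (a) is satisfied on its face — the seller is a natural person; all sales are at a certified farmers' market. As to paragraphs (f)–(l): (f) is engaged (a current General Approval is held), but is set aside by (g): (g) operates against (f): the coverage ratio is 35%, meeting the 34% threshold. (h) would limit (g) — a current Standing Certificate is held — but (i) sets (h) aside: (i) applies — a current General Waiver is held. (j) would limit (i) — the reference index is 450, less than the 660 limit — but (k) sets (j) aside: (k) operates — the reportable unit count is 18, less than the 20 limit. (l), which would lift (k), is not engaged — the compliance score is 33 points, not under 33 points. (a) remains available.
Exception (b) fails — the baked goods require refrigeration.
Exception (c)'s conditions are all satisfied: a Cottage Food Declaration is on file; the number of selling days per month is 6, less than the 7 limit; the registered capacity is 2,060 units, less than the 2,300 units limit. But: (m) operates against (c): some sales are to a restaurant for resale. (n) is not engaged (assessed value is $256,000, short of $270,500), so (m) stands. (c) is therefore removed.
Exception (d)'s conditions are all satisfied: a current Category D Declaration is held; a current Schedule E Clearance is held; gross monthly sales are $1,140, under the $1,280 limit. However, paragraphs (o)–(p) must be considered: (o) operates against (d): a current Class F Exemption Letter is held. (p), which would lift (o), is not triggered — the baked goods contain no meat or seafood. Exception (d) does not apply.
Exception (e) fails — items are sold unlabelled.

No — exception (a) applies; Dmitri is not required to hold a food-handler permit.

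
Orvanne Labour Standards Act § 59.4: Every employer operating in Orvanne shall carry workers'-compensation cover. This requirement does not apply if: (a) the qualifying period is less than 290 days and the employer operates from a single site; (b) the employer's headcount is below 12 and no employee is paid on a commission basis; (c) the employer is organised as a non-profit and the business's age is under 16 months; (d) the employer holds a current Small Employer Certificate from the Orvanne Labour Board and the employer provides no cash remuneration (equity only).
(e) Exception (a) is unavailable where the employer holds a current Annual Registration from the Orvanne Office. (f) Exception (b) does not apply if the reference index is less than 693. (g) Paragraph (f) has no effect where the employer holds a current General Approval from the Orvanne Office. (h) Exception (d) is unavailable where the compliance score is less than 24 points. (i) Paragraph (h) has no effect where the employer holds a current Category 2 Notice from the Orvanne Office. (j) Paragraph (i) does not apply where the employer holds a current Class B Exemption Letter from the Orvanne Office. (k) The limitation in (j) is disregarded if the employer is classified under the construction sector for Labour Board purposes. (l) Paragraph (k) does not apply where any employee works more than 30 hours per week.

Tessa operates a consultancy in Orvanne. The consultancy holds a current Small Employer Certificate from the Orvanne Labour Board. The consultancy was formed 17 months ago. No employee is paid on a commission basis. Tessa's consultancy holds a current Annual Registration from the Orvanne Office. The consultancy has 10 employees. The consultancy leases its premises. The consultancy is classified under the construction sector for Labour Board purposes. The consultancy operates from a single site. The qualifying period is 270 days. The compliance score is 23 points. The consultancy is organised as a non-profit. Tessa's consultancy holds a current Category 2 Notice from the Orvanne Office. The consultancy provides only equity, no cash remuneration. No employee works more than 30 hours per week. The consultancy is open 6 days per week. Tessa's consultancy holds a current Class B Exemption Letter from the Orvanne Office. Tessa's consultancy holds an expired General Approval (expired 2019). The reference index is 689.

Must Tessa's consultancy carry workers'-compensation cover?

Exception (a): the qualifying period is 270 days, less than the 290 days limit; the employer operates from a single site — every condition holds. Turning to paragraph (e): (e) is triggered — a current Annual Registration is held. (a) is therefore removed.
All of (b)'s requirements are met (the employer's headcount is 10, below the 12 limit; no employee is paid on commission). But applying paragraphs (f)–(g): (f) operates against (b): the reference index is 689, less than the 693 limit. (g) is not engaged (the General Approval is not current), so (f) stands. Exception (b) does not apply.
Exception (c) requires that the business's age is under 16 months; but the business's age is 17 months, not under 16 months, so (c) is unavailable.
Exception (d) is satisfied on its face — a current Small Employer Certificate is held; remuneration is equity-only. Applying paragraphs (h)–(l): (h) would limit (d) — the compliance score is 23 points, less than the 24 points limit — but (i) sets (h) aside: (i) operates — a current Category 2 Notice is held. (j) would limit (i) — a current Class B Exemption Letter is held — but (k) sets (j) aside: (k) operates against (j): the consultancy is classified under the construction sector. (l) is not triggered (no employee exceeds 30 hours/week), so (k) stands. Exception (d) stands.

No — exception (d) applies; Tessa's consultancy is not required to carry workers'-compensation cover.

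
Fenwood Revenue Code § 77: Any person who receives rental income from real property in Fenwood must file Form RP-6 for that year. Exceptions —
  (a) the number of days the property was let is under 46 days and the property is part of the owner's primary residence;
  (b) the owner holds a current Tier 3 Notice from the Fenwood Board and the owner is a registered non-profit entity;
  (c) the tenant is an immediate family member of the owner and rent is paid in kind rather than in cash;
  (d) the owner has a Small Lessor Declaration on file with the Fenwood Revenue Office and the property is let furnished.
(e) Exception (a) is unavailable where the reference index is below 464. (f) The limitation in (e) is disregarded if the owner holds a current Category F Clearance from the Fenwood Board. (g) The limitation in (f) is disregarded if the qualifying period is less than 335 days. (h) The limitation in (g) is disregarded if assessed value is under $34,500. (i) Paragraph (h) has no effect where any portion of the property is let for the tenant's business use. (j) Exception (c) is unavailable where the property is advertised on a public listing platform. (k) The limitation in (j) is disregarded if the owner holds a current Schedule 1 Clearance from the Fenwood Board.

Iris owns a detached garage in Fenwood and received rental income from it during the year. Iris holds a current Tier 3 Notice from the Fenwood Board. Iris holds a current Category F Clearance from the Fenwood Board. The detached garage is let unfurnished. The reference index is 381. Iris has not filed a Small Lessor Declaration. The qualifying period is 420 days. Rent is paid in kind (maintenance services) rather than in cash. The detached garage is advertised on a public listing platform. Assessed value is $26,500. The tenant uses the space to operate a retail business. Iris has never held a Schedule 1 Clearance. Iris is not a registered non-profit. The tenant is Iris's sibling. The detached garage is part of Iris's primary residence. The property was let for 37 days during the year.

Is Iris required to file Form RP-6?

Exception (a): the number of days the property was let is 37 days, under the 46 days limit; the detached garage is part of the primary residence — every condition holds. Applying paragraphs (e)–(i): (e) would limit (a) — the reference index is 381, below the 464 limit — but (f) sets (e) aside: (f) operates against (e): a current Category F Clearance is held. (g), which would lift (f), is inapplicable — the qualifying period is 420 days, not less than 335 days. (a) remains available.
Exception (b) does not apply: Iris is not a registered non-profit.
Exception (c)'s conditions are all satisfied: the tenant is an immediate family member; rent is paid in kind. But applying paragraphs (j)–(k): (j) operates against (c): the property is publicly advertised. (k) is not triggered (there is no Schedule 1 Clearance in force), so (j) stands. (c) is therefore removed.
Exception (d) does not apply: no Small Lessor Declaration is on file.

No — exception (a) applies; Iris is not required to file Form RP-6.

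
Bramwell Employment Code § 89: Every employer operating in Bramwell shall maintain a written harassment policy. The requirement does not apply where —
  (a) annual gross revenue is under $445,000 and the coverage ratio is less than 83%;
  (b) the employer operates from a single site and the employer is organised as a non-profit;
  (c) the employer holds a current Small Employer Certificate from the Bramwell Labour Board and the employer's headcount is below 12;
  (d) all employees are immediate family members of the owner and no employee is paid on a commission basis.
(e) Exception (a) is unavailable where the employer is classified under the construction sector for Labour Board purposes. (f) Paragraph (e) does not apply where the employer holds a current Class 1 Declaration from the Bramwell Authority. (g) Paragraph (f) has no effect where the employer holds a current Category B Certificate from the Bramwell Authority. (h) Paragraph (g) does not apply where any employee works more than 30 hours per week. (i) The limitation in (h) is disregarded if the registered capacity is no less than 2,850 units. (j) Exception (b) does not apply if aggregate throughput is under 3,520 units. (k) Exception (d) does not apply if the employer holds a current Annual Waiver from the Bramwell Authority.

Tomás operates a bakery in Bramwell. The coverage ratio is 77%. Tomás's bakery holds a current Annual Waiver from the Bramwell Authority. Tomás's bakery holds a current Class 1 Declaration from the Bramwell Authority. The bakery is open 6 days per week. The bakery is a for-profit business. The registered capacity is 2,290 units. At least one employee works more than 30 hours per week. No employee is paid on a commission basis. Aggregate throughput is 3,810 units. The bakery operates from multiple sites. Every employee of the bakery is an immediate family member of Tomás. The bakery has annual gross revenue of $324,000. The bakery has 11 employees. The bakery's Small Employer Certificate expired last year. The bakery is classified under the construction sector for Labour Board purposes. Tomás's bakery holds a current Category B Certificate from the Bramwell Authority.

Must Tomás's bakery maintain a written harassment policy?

All of (a)'s requirements are met (annual gross revenue is $324,000, under the $445,000 limit; the coverage ratio is 77%, less than the 83% limit). Under paragraphs (e)–(i): (e) would limit (a) — the bakery is classified under the construction sector — but (f) sets (e) aside: (f) operates against (e): a current Class 1 Declaration is held. (g) would limit (f) — a current Category B Certificate is held — but (h) sets (g) aside: (h) is engaged — at least one employee exceeds 30 hours/week. (i), which would lift (h), is inapplicable — the registered capacity is 2,290 units, short of 2,850 units. (a) remains available.
Exception (b) fails — the employer operates from multiple sites.
Exception (c) requires that the employer holds a current Small Employer Certificate from the Bramwell Labour Board; but the Small Employer Certificate has expired, so (c) is unavailable.
Exception (d)'s conditions are all satisfied: every employee is an immediate family member; no employee is paid on commission. But applying paragraph (k): (k) operates against (d): a current Annual Waiver is held. (d) is therefore removed.

No — exception (a) applies; Tomás's bakery is not required to maintain a written harassment policy.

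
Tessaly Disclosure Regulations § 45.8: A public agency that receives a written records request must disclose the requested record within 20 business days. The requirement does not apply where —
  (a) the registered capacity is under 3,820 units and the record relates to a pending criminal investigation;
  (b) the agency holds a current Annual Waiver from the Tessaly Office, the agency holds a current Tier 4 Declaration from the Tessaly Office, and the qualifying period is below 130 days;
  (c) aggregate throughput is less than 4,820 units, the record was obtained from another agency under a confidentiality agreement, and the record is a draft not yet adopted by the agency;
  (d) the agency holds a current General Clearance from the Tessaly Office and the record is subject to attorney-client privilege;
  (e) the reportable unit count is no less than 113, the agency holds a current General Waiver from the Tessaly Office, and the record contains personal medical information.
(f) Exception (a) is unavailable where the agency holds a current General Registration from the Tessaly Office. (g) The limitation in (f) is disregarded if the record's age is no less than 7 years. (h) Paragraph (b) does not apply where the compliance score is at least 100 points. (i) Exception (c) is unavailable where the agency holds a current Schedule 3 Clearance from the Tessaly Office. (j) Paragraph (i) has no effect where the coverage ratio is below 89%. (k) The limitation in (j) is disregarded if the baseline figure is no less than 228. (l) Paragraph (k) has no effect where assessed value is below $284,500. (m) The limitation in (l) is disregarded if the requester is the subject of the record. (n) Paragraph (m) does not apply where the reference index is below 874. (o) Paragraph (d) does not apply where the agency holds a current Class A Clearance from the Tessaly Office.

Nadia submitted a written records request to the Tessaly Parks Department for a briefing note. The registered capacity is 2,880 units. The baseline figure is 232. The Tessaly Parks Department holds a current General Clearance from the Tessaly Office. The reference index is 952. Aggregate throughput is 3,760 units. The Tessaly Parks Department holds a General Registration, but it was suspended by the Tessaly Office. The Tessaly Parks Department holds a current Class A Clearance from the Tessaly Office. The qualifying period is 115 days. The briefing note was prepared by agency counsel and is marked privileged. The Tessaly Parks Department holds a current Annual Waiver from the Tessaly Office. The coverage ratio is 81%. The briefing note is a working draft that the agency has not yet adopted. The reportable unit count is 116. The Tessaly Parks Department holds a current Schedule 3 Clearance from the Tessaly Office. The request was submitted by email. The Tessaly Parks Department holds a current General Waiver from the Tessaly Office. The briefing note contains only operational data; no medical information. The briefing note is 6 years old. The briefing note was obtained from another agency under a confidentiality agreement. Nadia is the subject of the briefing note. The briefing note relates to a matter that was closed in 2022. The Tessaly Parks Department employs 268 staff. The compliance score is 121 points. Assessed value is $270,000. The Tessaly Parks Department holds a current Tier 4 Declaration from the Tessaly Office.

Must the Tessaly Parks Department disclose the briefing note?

Yes — the Tessaly Parks Department must disclose the briefing note.

Exception (a) requires that the record relates to a pending criminal investigation; but the briefing note relates to a closed matter, so (a) is unavailable.
All of (b)'s requirements are met (a current Annual Waiver is held; a current Tier 4 Declaration is held; the qualifying period is 115 days, below the 130 days limit). Turning to paragraph (h): (h) operates against (b): the compliance score is 121 points, meeting the 100 points threshold. Exception (b) does not apply.
Exception (c)'s conditions are all satisfied: aggregate throughput is 3,760 units, less than the 4,820 units limit; the briefing note was obtained under a confidentiality agreement; the briefing note is an unadopted draft. But: (i) operates against (c): a current Schedule 3 Clearance is held. (j) would limit (i) — the coverage ratio is 81%, below the 89% limit — but (k) sets (j) aside: (k) applies — the baseline figure is 232, meeting the 228 threshold. (l) would limit (k) — assessed value is $270,000, below the $284,500 limit — but (m) sets (l) aside: (m) operates against (l): Nadia is the subject of the briefing note. (n) does not operate here (the reference index is 952, not below 874), so (m) stands. So (c) is unavailable.
Exception (d): a current General Clearance is held; the briefing note is privileged — every condition holds. Turning to paragraph (o): (o) operates against (d): a current Class A Clearance is held. (d) is therefore removed.
Exception (e) does not apply: the briefing note contains only operational data.
Every exception is unavailable, so the rule governs.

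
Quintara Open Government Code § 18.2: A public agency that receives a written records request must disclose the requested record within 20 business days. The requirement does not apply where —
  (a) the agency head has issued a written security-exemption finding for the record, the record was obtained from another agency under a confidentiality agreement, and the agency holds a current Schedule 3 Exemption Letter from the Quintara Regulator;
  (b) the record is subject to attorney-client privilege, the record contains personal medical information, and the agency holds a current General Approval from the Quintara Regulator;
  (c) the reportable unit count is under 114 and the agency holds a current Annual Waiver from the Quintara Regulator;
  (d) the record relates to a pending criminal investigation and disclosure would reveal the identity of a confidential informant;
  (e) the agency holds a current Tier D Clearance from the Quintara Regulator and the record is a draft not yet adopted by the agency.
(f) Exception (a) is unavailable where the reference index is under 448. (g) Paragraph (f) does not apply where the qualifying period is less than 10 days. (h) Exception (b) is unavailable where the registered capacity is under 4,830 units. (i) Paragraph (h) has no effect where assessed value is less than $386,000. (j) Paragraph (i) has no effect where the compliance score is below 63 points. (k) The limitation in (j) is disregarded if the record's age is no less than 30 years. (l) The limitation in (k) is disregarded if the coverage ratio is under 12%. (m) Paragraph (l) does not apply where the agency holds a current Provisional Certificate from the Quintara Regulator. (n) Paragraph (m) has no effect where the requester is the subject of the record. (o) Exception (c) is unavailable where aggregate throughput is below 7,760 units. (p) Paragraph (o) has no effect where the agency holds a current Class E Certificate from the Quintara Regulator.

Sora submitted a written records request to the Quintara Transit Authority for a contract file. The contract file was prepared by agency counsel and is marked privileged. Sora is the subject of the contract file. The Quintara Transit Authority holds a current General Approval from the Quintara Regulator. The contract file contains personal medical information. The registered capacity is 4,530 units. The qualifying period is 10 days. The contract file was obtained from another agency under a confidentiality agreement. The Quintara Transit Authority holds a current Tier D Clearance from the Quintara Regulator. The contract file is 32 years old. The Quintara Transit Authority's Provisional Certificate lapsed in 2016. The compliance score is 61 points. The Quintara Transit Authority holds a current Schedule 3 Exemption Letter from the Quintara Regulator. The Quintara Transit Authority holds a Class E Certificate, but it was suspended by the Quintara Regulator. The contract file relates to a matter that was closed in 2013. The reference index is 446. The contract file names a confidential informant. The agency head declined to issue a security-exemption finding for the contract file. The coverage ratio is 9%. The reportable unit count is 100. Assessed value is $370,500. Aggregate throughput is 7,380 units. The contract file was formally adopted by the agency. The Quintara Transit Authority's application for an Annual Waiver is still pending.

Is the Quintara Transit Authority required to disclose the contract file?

Yes — the Quintara Transit Authority must disclose the contract file.

Exception (a) does not apply: the agency head declined to issue a security-exemption finding.
All of (b)'s requirements are met (the contract file is privileged; the contract file contains personal medical information; a current General Approval is held). However, paragraphs (h)–(n) must be considered: (h) operates against (b): the registered capacity is 4,530 units, under the 4,830 units limit. (i) applies (assessed value is $370,500, less than the $386,000 limit), but is displaced by (j): (j) operates against (i): the compliance score is 61 points, below the 63 points limit. (k) is triggered (the record's age is 32 years, meeting the 30 years threshold), but is displaced by (l): (l) operates against (k): the coverage ratio is 9%, under the 12% limit. (m), which would lift (l), does not operate here — there is no Provisional Certificate in force. So (b) is unavailable.
Exception (c) requires that the agency holds a current Annual Waiver from the Quintara Regulator; but no current Annual Waiver is held, so (c) is unavailable.
Exception (d) fails — the contract file relates to a closed matter.
Exception (e) fails — the contract file has been formally adopted.
Every exception is unavailable, so the rule governs.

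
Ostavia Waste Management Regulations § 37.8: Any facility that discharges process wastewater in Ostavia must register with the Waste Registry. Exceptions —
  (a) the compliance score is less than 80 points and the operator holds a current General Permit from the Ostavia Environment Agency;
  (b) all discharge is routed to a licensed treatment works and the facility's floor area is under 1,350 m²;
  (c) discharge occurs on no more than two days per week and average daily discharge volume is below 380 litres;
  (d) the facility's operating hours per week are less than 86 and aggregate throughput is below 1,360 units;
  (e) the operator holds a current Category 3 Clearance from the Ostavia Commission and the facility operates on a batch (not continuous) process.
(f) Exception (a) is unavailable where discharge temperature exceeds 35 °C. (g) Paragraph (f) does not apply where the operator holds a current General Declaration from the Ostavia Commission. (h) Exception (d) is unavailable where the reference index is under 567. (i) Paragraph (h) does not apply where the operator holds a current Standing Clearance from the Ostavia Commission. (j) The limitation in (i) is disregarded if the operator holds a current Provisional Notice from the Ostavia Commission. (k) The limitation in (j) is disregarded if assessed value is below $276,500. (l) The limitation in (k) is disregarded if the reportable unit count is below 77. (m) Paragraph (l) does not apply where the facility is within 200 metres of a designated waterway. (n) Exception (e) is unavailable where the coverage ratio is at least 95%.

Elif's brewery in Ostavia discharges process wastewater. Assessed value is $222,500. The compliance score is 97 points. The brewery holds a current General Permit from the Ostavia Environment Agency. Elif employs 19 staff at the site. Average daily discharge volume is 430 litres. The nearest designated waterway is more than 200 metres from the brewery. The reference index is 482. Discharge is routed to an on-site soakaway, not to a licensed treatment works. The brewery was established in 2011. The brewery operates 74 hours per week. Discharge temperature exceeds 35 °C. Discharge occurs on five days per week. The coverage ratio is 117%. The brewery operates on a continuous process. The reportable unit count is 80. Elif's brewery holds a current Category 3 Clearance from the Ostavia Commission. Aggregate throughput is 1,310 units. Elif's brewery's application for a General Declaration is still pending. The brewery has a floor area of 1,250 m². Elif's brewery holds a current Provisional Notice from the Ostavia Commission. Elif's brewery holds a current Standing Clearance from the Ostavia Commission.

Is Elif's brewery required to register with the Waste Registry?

Exception (a) requires that the compliance score is less than 80 points; but the compliance score is 97 points, not less than 80 points, so (a) is unavailable.
Exception (b) fails — discharge is not routed to a licensed treatment works.
Exception (c) requires that discharge occurs on no more than two days per week; but discharge occurs on five days per week, so (c) is unavailable.
Exception (d): the facility's operating hours per week are 74, less than the 86 limit; aggregate throughput is 1,310 units, below the 1,360 units limit — every condition holds. Considering the limiting provisions: (h) operates (the reference index is 482, under the 567 limit), but is set aside by (i): (i) operates against (h): a current Standing Clearance is held. (j) is engaged (a current Provisional Notice is held), but is itself disapplied by (k): (k) operates against (j): assessed value is $222,500, below the $276,500 limit. (l), which would lift (k), is inapplicable — the reportable unit count is 80, not below 77. Exception (d) stands.
Exception (e) fails — the facility operates on a continuous process.

No — exception (d) applies; Elif's brewery is not required to register with the Waste Registry.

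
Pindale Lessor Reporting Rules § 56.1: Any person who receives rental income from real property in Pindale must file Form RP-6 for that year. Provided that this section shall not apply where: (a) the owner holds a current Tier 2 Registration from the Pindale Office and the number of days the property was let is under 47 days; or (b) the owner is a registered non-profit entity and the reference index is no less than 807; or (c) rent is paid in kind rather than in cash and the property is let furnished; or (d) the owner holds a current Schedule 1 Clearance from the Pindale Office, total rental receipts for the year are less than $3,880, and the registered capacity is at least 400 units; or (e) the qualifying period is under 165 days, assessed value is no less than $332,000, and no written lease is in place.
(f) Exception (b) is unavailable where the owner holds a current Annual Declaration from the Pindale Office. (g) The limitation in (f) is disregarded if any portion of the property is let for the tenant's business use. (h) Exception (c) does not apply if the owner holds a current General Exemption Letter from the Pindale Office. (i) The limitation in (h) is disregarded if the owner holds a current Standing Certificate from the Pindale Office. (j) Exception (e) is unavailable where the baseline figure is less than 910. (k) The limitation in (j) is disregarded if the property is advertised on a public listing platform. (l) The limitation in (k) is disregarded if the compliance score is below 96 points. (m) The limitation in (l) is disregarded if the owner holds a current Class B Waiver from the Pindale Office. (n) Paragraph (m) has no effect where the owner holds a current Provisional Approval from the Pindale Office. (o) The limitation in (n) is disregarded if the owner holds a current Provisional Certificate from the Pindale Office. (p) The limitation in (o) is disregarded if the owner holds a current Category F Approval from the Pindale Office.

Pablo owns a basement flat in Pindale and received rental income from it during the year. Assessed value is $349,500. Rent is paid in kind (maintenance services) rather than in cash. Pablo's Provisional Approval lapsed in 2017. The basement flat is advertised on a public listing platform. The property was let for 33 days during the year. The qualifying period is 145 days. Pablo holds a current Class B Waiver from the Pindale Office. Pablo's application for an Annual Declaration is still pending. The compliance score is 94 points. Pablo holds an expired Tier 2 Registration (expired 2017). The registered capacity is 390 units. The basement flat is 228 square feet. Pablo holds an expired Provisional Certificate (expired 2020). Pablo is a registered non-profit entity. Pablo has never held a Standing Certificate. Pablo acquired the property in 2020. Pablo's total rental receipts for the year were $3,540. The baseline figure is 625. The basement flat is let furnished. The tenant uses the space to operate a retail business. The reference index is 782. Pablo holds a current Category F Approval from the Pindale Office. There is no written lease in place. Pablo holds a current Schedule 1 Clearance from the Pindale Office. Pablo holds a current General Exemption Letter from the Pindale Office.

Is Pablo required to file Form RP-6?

No — exception (e) applies; Pablo is not required to file Form RP-6.

Exception (a) fails — the Tier 2 Registration is not current.
Exception (b) fails — the reference index is 782, short of 807.
Exception (c): rent is paid in kind; the property is let furnished — every condition holds. However, paragraphs (h)–(i) must be considered: (h) is engaged — a current General Exemption Letter is held. (i) is not triggered (no current Standing Certificate is held), so (h) stands. (c) is therefore removed.
Exception (d) requires that the registered capacity is at least 400 units; but the registered capacity is 390 units, short of 400 units, so (d) is unavailable.
Exception (e) is satisfied on its face — the qualifying period is 145 days, under the 165 days limit; assessed value is $349,500, meeting the $332,000 threshold; there is no written lease. Applying paragraphs (j)–(p): (j) would limit (e) — the baseline figure is 625, less than the 910 limit — but (k) sets (j) aside: (k) operates — the property is publicly advertised. (l) would limit (k) — the compliance score is 94 points, below the 96 points limit — but (m) sets (l) aside: (m) operates against (l): a current Class B Waiver is held. (n) does not operate here (there is no Provisional Approval in force), so (m) stands. So (e) applies.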